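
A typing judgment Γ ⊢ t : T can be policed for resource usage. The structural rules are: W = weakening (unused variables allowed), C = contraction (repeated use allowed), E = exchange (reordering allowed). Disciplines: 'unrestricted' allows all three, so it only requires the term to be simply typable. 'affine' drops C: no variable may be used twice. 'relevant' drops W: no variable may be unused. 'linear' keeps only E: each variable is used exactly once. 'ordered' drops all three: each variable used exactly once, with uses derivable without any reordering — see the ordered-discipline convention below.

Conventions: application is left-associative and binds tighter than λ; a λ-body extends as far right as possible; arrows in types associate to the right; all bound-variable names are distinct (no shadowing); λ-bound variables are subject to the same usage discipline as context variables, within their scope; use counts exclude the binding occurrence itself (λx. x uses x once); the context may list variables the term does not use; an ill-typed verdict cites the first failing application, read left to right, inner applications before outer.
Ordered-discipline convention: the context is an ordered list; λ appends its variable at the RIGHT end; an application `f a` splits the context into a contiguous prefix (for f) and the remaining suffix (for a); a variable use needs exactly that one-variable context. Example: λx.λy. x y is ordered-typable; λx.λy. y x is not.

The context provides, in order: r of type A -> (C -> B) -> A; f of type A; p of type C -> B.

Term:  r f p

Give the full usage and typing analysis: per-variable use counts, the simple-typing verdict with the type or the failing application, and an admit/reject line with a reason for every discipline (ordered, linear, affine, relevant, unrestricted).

use counts: r=1, f=1, p=1
order of uses: r, f, p
typing: well-typed at A
ordered ✓ (r, f, p: once each, no exchange needed)
linear ✓ (each of r, f, p used exactly once)
affine ✓ (no duplicate uses among r, f, p)
relevant ✓ (r, f, p: all used, weakening unneeded)
unrestricted ✓ (type-checks (A) and nothing is barred)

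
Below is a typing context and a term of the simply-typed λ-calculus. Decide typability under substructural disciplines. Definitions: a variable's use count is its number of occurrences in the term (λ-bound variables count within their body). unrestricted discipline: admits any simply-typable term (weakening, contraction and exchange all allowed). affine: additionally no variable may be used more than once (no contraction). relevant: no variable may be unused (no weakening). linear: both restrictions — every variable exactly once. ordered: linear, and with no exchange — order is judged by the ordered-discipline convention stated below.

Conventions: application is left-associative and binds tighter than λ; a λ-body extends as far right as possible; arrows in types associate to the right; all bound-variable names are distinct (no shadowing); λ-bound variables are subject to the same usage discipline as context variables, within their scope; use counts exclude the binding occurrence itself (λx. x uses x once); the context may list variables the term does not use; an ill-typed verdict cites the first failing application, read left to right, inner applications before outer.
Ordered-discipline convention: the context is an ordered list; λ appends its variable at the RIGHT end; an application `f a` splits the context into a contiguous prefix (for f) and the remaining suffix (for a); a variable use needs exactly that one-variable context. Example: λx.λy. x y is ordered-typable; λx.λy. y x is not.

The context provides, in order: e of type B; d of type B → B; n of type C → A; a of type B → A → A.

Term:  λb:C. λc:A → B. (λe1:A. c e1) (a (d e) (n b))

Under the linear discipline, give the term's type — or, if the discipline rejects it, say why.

term : C → (A → B) → B
use counts: e: 1×; d: 1×; n: 1×; a: 1×; b (bound): 1×; c (bound): 1×; e1 (bound): 1×
left-to-right use order: c, e1, a, d, e, n, b
typing: well-typed at C → (A → B) → B
summary: ordered ✗; linear ✓; affine ✓; relevant ✓; unrestricted ✓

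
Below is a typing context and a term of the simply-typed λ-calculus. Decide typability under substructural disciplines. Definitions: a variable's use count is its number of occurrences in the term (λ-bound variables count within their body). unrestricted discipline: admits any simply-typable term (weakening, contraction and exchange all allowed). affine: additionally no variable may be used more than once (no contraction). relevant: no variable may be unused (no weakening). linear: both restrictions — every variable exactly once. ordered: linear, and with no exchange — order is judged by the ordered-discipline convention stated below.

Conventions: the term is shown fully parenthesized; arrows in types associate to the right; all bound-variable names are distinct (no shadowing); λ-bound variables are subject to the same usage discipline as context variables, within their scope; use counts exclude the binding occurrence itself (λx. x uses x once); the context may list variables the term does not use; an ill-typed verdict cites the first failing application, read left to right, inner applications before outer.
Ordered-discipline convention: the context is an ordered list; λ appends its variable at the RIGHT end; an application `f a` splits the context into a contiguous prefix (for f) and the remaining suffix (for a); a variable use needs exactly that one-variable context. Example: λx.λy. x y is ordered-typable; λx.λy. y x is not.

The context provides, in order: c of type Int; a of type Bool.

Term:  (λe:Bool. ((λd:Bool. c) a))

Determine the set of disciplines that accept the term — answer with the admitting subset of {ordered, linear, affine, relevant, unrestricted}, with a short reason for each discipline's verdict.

accepted by: affine, unrestricted
counts: c: 1; a: 1; e [bound]: 0; d [bound]: 0
order of uses: c, a
typing: the term checks, with type Bool -> Int
ordered: ✗, e, d left unused
linear: ✗, e, d left unused
affine: ✓, at most one use each (c, a, e, d)
relevant: ✗, e, d left unused
unrestricted: ✓, well-typed at Bool -> Int; no restrictions here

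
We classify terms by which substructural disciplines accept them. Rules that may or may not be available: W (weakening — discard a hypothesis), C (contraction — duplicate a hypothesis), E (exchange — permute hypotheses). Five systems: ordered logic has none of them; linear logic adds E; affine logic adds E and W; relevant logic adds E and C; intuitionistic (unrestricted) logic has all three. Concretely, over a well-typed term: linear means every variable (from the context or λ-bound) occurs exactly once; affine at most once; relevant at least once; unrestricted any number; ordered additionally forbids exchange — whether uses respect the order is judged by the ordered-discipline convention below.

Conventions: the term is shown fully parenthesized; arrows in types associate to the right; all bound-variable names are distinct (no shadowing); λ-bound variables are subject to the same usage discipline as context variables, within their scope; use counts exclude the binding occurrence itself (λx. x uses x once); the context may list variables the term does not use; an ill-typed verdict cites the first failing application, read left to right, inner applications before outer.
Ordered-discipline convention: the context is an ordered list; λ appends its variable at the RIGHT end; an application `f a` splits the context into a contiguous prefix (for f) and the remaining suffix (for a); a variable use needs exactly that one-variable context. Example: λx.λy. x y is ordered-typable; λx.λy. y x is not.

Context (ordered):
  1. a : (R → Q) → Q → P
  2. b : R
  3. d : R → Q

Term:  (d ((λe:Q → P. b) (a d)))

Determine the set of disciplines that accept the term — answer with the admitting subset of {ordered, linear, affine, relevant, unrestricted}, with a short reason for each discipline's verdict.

admitted in: unrestricted
use counts: a ×1; b ×1; d ×2; e (bound) ×0
uses in reading order: d, b, a, d
typing: ✓ — Q
ordered: ✗, repeated use of d ×2; e left unused
linear: ✗, repeated use of d ×2; e left unused
affine: ✗, repeated use of d ×2
relevant: ✗, e left unused
unrestricted: ✓, typability at Q is all that's needed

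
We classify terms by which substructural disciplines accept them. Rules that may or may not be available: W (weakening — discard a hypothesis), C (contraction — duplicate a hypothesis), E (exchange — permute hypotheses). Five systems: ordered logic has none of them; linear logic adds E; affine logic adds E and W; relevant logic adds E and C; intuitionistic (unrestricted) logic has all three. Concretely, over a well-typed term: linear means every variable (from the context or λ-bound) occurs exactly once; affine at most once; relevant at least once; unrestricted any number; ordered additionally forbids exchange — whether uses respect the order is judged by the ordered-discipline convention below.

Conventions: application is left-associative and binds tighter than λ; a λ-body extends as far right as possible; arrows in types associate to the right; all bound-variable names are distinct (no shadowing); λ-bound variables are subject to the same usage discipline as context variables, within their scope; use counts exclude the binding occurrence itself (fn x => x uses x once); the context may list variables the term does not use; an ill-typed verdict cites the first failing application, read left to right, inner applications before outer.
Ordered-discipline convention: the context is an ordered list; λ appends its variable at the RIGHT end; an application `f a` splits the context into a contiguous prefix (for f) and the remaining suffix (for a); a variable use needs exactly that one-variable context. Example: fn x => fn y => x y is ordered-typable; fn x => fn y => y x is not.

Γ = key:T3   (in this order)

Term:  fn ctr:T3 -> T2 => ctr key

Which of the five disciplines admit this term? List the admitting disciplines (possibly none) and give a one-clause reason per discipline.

accepted by: linear, affine, relevant, unrestricted
counts: key: 1×, ctr [bound]: 1×
left-to-right use order: ctr, key
typing: ✓ — (T3 -> T2) -> T2
ordered ✗ (no ordered split (uses run ctr, key))
linear ✓ (single use per variable (key, ctr))
affine ✓ (none of key, ctr used more than once)
relevant ✓ (none of key, ctr goes unused)
unrestricted ✓ (typability at (T3 -> T2) -> T2 is all that's needed)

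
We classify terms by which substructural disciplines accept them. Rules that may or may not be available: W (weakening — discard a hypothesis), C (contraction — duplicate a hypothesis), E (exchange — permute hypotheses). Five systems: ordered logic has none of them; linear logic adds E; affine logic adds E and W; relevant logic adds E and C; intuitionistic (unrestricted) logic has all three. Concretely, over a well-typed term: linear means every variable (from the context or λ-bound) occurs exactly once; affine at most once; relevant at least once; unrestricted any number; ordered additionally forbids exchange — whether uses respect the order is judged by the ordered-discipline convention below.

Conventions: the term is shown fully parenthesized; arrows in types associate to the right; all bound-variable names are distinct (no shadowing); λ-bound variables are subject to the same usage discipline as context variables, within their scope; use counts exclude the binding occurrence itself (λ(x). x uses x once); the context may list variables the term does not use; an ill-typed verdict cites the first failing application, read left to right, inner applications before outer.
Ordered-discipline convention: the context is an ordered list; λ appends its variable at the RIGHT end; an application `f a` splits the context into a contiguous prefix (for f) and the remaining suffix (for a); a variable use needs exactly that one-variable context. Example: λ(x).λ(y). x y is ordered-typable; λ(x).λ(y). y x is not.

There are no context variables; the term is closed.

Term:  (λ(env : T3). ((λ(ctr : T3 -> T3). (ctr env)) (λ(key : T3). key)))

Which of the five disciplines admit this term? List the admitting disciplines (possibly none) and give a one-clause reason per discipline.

admitted in: linear, affine, relevant, unrestricted
use counts: env [bound]=1, ctr [bound]=1, key [bound]=1
left-to-right use order: ctr, env, key
typing: ✓ — T3 -> T3
ordered: ✗ — no contiguous prefix/suffix split fits ctr, env, key
linear: ✓ — exactly-once usage across env, ctr, key
affine: ✓ — no duplicate uses among env, ctr, key
relevant: ✓ — none of env, ctr, key goes unused
unrestricted: ✓ — typability at T3 -> T3 is all that's needed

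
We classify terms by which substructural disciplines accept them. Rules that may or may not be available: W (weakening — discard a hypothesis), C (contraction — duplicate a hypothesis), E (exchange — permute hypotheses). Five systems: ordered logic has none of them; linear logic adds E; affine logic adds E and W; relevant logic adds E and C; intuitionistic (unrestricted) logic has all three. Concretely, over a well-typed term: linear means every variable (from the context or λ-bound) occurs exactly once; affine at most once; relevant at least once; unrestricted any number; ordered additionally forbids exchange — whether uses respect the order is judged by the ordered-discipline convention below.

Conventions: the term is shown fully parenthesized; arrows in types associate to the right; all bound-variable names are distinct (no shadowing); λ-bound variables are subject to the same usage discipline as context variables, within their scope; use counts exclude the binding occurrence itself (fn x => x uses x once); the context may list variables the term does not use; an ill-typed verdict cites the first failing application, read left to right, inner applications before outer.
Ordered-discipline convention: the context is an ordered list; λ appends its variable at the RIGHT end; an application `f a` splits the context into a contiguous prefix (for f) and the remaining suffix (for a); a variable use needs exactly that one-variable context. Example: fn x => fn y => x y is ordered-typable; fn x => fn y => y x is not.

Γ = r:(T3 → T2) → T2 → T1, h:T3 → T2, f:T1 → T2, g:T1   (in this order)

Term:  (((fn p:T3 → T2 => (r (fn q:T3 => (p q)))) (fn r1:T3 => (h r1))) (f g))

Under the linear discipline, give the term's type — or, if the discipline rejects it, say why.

term : T1
counts: r ×1; h ×1; f ×1; g ×1; p (λ-bound) ×1; q (λ-bound) ×1; r1 (λ-bound) ×1
order of uses: r, p, q, h, r1, f, g
typing: the term checks, with type T1
across the five disciplines: ordered ✓, linear ✓, affine ✓, relevant ✓, unrestricted ✓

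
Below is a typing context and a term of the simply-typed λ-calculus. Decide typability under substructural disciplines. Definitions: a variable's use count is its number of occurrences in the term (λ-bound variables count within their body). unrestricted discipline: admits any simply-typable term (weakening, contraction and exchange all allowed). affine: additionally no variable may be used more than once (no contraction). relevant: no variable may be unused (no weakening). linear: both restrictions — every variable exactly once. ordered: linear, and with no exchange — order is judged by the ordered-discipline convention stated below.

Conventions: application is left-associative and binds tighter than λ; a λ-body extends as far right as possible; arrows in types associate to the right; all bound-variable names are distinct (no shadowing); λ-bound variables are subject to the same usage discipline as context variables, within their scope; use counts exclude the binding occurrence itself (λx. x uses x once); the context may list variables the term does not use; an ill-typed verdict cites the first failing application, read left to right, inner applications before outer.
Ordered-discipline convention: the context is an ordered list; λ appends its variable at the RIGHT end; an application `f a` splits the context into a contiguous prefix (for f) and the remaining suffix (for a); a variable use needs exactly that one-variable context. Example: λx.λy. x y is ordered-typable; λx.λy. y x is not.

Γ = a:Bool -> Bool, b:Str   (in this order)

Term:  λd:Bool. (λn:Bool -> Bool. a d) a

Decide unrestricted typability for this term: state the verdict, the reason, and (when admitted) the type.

yes — simply typable at Bool -> Bool; W, C, E all held; term : Bool -> Bool
usage: a: 2, b: 0, d (bound): 1, n (bound): 0
order of uses: a, d, a
typing: well-typed — term : Bool -> Bool
across the five disciplines: ordered ✗ · linear ✗ · affine ✗ · relevant ✗ · unrestricted ✓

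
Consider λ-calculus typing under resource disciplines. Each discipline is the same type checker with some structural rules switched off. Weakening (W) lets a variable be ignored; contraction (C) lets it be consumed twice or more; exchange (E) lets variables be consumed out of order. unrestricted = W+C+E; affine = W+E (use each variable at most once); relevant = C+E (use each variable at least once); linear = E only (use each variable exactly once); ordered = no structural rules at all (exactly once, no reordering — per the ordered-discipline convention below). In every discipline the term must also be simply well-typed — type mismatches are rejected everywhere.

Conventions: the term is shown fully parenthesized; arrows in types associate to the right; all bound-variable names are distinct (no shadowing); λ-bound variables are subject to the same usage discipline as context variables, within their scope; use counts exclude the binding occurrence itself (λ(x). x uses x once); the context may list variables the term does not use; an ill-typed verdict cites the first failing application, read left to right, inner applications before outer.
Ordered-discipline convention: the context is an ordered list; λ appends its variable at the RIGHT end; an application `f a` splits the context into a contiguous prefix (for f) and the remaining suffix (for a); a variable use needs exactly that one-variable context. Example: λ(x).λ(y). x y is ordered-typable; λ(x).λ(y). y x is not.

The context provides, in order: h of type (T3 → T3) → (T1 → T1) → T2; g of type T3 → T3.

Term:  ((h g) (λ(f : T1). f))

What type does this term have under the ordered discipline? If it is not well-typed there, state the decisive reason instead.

term : T2
counts: h ×1; g ×1; f (λ-bound) ×1
order of uses: h, g, f
typing: ✓ — T2
all disciplines: ordered ✓ · linear ✓ · affine ✓ · relevant ✓ · unrestricted ✓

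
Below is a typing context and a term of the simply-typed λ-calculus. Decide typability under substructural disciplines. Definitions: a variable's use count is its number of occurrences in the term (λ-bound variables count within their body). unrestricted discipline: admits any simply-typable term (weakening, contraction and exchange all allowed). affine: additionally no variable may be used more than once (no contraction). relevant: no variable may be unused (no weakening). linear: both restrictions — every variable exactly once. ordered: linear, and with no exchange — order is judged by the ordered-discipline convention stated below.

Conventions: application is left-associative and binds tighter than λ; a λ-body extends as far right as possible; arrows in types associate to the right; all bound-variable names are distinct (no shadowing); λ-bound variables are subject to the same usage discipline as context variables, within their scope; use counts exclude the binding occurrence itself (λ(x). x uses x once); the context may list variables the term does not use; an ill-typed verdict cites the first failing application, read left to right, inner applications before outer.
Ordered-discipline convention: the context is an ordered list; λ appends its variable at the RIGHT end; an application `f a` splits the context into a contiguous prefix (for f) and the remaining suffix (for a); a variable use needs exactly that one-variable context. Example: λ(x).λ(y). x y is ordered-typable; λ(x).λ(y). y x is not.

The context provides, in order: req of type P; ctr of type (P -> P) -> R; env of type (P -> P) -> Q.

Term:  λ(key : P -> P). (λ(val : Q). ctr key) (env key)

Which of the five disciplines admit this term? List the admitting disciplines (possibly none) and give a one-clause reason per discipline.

admitted in: unrestricted
usage: req ×0, ctr ×1, env ×1, key (λ-bound) ×2, val (λ-bound) ×0
uses in reading order: ctr, key, env, key
typing: ✓ — (P -> P) -> R
ordered: ✗ — needs contraction — key ×2; needs weakening: req, val unused
linear: ✗ — needs contraction — key ×2; needs weakening: req, val unused
affine: ✗ — needs contraction — key ×2
relevant: ✗ — needs weakening: req, val unused
unrestricted: ✓ — well-typed at (P -> P) -> R; no restrictions here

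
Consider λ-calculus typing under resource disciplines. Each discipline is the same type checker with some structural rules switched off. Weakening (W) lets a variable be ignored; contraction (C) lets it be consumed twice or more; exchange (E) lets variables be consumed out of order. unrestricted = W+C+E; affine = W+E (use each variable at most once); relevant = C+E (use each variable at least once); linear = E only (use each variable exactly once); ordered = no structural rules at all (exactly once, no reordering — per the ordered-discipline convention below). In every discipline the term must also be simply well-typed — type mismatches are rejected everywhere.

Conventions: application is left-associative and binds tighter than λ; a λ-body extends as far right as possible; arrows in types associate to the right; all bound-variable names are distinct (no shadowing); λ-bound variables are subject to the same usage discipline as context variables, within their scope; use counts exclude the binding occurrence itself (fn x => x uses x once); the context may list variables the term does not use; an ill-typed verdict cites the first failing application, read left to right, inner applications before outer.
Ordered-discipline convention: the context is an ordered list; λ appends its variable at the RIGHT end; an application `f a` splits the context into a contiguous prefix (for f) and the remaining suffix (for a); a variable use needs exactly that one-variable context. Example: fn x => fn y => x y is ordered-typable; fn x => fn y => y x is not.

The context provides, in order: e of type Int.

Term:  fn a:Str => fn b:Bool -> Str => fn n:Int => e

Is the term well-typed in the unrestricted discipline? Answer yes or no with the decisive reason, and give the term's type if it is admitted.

yes — type-checks (Str -> (Bool -> Str) -> Int -> Int) and nothing is barred; term : Str -> (Bool -> Str) -> Int -> Int
use counts: e=1; a [bound]=0; b [bound]=0; n [bound]=0
uses in reading order: e
typing: the term checks, with type Str -> (Bool -> Str) -> Int -> Int
per-discipline verdicts: ordered ✗ · linear ✗ · affine ✓ · relevant ✗ · unrestricted ✓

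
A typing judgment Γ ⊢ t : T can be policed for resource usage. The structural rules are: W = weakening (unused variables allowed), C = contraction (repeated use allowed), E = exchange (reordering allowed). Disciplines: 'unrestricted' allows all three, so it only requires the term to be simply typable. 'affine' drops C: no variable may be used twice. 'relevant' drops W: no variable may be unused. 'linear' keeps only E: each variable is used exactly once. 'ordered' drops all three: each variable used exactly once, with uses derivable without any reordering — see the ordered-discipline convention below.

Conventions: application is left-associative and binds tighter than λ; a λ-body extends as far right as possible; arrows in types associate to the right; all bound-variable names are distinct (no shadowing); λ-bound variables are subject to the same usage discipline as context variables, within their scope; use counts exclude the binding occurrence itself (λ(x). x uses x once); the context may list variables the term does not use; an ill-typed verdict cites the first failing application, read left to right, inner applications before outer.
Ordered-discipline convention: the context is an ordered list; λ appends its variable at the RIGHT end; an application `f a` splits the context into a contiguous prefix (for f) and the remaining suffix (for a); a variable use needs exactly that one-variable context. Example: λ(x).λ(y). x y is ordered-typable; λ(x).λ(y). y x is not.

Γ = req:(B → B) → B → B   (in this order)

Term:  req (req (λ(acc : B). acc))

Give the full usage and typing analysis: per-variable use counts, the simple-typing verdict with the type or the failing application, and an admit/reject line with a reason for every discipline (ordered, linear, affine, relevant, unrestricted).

variable uses: req: 2×, acc (λ-bound): 1×
order of uses: req, req, acc
typing: well-typed at B → B
ordered: ✗ — req ×2 used more than once (contraction)
linear: ✗ — req ×2 used more than once (contraction)
affine: ✗ — req ×2 used more than once (contraction)
relevant: ✓ — at least one use each (req, acc)
unrestricted: ✓ — type-checks (B → B) and nothing is barred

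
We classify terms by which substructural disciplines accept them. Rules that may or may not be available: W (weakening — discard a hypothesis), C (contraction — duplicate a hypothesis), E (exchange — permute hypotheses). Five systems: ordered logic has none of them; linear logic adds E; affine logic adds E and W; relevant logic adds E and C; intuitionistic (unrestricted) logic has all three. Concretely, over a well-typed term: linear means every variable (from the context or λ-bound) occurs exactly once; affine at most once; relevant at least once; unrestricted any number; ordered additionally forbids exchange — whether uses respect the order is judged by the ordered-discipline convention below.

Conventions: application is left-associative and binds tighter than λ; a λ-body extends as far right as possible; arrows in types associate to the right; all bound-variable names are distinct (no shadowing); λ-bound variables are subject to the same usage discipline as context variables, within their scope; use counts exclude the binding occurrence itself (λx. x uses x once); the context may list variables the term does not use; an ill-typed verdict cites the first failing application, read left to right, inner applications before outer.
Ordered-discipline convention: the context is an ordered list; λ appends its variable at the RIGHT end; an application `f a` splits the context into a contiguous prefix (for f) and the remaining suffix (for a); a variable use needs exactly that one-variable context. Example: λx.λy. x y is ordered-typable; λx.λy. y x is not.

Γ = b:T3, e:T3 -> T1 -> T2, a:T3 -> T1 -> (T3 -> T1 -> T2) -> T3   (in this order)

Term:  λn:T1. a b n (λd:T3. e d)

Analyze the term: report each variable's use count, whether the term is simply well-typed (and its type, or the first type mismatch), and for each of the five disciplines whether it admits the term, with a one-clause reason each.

usage: b: 1×, e: 1×, a: 1×, n (bound): 1×, d (bound): 1×
use order (left to right): a, b, n, e, d
typing: ✓ — T1 -> T3
ordered: ✗ — needs exchange: uses follow a, b, n, e, d
linear: ✓ — single use per variable (b, e, a, n, d)
affine: ✓ — at most one use each (b, e, a, n, d)
relevant: ✓ — at least one use each (b, e, a, n, d)
unrestricted: ✓ — type-checks (T1 -> T3) and nothing is barred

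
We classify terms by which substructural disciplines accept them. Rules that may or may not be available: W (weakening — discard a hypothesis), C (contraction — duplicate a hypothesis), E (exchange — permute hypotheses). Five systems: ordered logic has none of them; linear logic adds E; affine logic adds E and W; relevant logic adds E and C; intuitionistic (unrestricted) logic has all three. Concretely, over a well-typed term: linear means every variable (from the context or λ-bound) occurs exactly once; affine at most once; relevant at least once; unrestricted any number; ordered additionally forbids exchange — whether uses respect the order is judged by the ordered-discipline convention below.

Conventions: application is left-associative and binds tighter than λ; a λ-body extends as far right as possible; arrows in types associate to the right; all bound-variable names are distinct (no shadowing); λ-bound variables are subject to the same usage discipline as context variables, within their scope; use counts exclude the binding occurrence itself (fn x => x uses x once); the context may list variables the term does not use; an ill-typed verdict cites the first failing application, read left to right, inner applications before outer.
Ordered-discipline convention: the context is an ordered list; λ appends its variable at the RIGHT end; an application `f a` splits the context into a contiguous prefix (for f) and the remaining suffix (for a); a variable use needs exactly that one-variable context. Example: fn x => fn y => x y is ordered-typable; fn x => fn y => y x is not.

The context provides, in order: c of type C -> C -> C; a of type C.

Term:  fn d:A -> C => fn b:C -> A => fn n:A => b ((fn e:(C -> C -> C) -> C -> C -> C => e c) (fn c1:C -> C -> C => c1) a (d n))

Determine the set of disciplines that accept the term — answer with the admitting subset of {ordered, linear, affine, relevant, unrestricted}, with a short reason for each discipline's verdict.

accepted by: linear, affine, relevant, unrestricted
variable uses: c: 1×, a: 1×, d (bound): 1×, b (bound): 1×, n (bound): 1×, e (bound): 1×, c1 (bound): 1×
uses in reading order: b, e, c, c1, a, d, n
typing: the term checks, with type (A -> C) -> (C -> A) -> A -> A
ordered ✗ (use order b, e, c, c1, a, d, n needs exchange)
linear ✓ (single use per variable (c, a, d, b, n, e, c1))
affine ✓ (none of c, a, d, b, n, e, c1 used more than once)
relevant ✓ (at least one use each (c, a, d, b, n, e, c1))
unrestricted ✓ (typability at (A -> C) -> (C -> A) -> A -> A is all that's needed)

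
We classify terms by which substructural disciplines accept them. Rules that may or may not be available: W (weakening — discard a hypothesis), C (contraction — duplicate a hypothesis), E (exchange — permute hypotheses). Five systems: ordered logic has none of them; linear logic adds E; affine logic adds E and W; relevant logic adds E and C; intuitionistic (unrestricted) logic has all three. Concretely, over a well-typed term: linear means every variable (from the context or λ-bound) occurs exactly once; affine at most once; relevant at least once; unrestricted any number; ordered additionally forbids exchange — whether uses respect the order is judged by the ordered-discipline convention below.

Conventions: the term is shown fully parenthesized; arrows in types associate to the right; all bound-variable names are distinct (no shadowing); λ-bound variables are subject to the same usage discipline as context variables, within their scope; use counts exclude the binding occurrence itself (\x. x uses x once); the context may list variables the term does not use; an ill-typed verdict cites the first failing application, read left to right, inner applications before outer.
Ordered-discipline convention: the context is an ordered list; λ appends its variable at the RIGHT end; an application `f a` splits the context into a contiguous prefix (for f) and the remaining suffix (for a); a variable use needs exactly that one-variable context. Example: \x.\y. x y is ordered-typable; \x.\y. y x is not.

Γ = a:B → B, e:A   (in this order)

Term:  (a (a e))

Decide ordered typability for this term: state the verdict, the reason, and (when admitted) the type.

no — not simply typable
usage: a=2, e=1
uses in reading order: a, a, e
typing: ill-typed: a function awaiting B gets A
all disciplines: ordered ✗ | linear ✗ | affine ✗ | relevant ✗ | unrestricted ✗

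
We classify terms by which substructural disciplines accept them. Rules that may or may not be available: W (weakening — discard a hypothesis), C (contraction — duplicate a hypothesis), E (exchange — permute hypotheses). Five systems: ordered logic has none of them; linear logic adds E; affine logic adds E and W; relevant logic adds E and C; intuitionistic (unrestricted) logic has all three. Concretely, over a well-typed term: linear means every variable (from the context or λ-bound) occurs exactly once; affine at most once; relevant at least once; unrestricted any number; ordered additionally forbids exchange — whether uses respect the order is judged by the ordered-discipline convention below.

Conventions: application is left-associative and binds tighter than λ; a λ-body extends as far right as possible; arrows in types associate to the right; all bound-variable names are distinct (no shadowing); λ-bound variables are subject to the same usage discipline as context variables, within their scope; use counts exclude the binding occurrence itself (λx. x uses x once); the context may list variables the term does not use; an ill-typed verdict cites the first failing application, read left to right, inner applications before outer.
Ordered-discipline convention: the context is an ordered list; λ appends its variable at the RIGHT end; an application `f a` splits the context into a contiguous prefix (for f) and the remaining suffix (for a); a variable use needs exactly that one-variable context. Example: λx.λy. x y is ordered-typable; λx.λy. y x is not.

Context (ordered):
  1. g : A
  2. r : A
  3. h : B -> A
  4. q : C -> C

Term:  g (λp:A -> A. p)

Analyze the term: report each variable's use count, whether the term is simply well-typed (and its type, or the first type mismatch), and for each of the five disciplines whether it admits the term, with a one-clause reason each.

use counts: g: 1×, r: 0×, h: 0×, q: 0×, p (bound): 1×
use order (left to right): g, p
typing: ill-typed: non-arrow in function slot: A
ordered: ✗ — a type mismatch blocks all five
linear: ✗ — the type mismatch rejects it
affine: ✗ — not simply typable
relevant: ✗ — fails simple typing
unrestricted: ✗ — a type mismatch blocks all five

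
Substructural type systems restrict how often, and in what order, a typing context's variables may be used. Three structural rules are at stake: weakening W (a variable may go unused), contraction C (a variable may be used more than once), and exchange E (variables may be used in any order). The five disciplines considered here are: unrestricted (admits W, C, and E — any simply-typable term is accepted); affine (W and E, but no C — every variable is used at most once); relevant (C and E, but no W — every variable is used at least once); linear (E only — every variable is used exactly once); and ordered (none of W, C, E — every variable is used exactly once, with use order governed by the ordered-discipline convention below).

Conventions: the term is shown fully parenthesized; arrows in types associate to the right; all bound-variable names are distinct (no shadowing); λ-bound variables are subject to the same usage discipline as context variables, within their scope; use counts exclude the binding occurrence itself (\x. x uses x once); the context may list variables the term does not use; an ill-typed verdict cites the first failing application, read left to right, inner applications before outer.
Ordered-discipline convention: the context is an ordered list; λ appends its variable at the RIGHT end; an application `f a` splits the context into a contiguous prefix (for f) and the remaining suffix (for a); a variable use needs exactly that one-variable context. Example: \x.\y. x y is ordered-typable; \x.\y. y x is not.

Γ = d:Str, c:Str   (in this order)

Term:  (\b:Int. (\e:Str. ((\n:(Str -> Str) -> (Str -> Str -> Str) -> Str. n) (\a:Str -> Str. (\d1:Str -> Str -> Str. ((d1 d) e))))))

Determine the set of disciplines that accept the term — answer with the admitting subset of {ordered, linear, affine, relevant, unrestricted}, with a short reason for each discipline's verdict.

admitted in: affine, unrestricted
counts: d: 1×; c: 0×; b [bound]: 0×; e [bound]: 1×; n [bound]: 1×; a [bound]: 0×; d1 [bound]: 1×
left-to-right use order: n, d1, d, e
typing: the term checks, with type Int -> Str -> (Str -> Str) -> (Str -> Str -> Str) -> Str
ordered ✗ (c, b, a never used (weakening))
linear ✗ (c, b, a never used (weakening))
affine ✓ (none of d, c, b, e, n, a, d1 used more than once)
relevant ✗ (c, b, a never used (weakening))
unrestricted ✓ (simply typable at Int -> Str -> (Str -> Str) -> (Str -> Str -> Str) -> Str; W, C, E all held)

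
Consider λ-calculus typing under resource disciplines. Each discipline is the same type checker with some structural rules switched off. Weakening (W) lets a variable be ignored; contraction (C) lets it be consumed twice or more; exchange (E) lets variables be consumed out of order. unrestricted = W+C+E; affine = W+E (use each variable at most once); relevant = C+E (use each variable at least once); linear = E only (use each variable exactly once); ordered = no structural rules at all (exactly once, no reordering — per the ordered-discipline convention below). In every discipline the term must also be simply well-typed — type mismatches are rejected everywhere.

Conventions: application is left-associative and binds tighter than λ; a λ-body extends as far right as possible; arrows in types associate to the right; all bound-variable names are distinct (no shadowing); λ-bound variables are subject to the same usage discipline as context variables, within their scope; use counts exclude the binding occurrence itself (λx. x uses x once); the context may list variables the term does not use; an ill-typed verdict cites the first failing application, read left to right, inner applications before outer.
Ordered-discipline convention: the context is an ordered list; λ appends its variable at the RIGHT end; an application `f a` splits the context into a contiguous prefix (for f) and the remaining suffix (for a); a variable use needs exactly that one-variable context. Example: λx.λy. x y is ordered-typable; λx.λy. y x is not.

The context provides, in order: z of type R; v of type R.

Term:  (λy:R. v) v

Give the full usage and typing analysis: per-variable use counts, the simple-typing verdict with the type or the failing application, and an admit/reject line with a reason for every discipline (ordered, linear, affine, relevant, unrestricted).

variable uses: z: 0×; v: 2×; y [bound]: 0×
use order (left to right): v, v
typing: well-typed at R
ordered: ✗, v ×2 used more than once (contraction); z, y left unused
linear: ✗, v ×2 used more than once (contraction); z, y left unused
affine: ✗, v ×2 used more than once (contraction)
relevant: ✗, z, y left unused
unrestricted: ✓, type-checks (R) and nothing is barred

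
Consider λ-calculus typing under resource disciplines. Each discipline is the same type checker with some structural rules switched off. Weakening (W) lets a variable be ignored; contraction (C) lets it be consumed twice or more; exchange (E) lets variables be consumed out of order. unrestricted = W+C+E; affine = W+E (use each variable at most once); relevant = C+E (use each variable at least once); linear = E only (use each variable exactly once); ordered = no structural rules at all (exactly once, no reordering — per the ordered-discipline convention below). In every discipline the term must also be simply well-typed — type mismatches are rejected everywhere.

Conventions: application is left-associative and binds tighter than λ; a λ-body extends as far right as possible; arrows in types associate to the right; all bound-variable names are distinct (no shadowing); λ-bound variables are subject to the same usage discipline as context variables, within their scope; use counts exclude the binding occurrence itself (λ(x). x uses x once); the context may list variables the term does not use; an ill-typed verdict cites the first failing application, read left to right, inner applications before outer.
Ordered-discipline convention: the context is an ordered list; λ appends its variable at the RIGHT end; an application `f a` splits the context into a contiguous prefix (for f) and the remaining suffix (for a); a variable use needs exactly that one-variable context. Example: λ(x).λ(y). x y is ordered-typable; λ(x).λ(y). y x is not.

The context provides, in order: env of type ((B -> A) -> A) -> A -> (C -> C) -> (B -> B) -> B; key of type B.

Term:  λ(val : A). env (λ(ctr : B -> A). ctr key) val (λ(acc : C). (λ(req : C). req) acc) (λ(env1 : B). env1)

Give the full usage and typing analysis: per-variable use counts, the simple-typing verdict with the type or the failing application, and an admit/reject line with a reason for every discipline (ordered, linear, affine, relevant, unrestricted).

variable uses: env ×1, key ×1, val (λ-bound) ×1, ctr (λ-bound) ×1, acc (λ-bound) ×1, req (λ-bound) ×1, env1 (λ-bound) ×1
uses in reading order: env, ctr, key, val, req, acc, env1
typing: well-typed — term : A -> B
ordered ✗ (use order env, ctr, key, val, req, acc, env1 needs exchange)
linear ✓ (env, key, val, ctr, acc, req, env1: one use apiece)
affine ✓ (env, key, val, ctr, acc, req, env1: no repeats, contraction unneeded)
relevant ✓ (every one of env, key, val, ctr, acc, req, env1 appears)
unrestricted ✓ (typability at A -> B is all that's needed)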